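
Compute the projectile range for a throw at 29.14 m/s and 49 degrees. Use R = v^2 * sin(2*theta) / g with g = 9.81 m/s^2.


Two times the angle = 98 degrees
sin(98) = 0.990268
R = 849.1396 * 0.990268 / 9.81 = 85.716 m

85.716 m


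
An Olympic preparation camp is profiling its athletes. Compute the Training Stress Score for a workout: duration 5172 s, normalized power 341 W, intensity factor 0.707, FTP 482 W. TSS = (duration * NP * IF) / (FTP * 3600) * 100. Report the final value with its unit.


Product = 5172 * 341 * 0.707 = 1246901.964
Base = 482 * 3600 = 1735200
TSS = 1246901.964 / 1735200 * 100 = 71.86

71.86 TSS


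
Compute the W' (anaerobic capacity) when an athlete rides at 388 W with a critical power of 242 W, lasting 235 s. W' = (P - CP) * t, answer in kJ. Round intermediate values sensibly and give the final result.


Above-CP power = 146 W
Duration = 235 s
W' = 146 * 235 = 34310 J
Convert: 34310 / 1000 = 34.31 kJ

34.31 kJ


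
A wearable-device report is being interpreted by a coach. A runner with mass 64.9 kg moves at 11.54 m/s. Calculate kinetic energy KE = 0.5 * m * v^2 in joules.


v^2 = 11.54^2 = 133.1716
KE = 0.5 * 64.9 * 133.1716
= 4321.42 J

4321.42 J


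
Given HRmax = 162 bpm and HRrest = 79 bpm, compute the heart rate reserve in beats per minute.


Heart rate reserve = maximum HR minus resting HR
HRR = 162 - 79 = 83 bpm

83 bpm


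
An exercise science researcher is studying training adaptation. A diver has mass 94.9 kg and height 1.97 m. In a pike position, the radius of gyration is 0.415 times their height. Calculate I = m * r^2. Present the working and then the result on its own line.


r = 0.415 * 1.97 = 0.81755 m
I = m * r^2 = 94.9 * 0.668388 = 63.43 kg*m^2

63.43 kg*m^2


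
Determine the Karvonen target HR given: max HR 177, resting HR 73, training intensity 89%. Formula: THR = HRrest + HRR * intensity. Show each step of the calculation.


HRR = HRmax - HRrest = 177 - 73 = 104
THR = 73 + 104 * 0.89
= 165.56 bpm

165.56 bpm


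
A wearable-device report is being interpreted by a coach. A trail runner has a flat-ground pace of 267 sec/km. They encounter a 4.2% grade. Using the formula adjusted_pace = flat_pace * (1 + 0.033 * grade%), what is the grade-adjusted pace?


Grade factor = 1 + 0.033 * 4.2 = 1.1386
Adjusted = 267 * 1.1386 = 304.01 sec/km

304.01 s/km


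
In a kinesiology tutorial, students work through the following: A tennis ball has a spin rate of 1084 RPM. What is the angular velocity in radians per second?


Convert RPM to rad/s: multiply by 2*pi and divide by 60
omega = 1084 * 2 * pi / 60
= 113.516 rad/s

113.516 rad/s


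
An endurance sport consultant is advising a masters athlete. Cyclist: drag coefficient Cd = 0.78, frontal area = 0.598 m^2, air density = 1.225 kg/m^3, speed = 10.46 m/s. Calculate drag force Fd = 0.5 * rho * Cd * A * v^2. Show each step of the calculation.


v^2 = 10.46^2 = 109.4116
Fd = 0.5 * 1.225 * 0.78 * 0.598 * 109.4116
= 31.258 N

31.258 N


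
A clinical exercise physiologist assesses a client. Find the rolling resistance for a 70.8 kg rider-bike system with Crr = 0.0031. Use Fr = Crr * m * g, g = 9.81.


m * g = 70.8 * 9.81 = 694.548 N
Fr = 0.0031 * 694.548 = 2.153 N

2.153 N


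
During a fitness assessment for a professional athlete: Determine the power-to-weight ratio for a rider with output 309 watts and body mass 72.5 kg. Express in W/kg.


P/W = 309 / 72.5 = 4.262 W/kg

4.262 W/kg


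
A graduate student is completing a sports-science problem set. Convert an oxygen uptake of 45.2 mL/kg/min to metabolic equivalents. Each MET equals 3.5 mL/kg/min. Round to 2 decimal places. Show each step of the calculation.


One MET = 3.5 mL/kg/min
Number of METs = 45.2 / 3.5
= 12.91 METs

12.91 METs


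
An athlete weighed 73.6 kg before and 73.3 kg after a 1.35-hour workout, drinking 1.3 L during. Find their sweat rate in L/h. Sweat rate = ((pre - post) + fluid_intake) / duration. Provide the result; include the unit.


Body mass change = 0.3 kg
Total sweat loss = 0.3 + 1.3 = 1.6 L
Rate = 1.6 / 1.35 = 1.185 L/h

1.185 L/h


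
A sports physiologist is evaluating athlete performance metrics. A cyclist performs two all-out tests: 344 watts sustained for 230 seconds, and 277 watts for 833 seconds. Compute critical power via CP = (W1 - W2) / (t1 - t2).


W1 = P1 * t1 = 344 * 230 = 79120 J
W2 = P2 * t2 = 277 * 833 = 230741 J
CP = (79120 - 230741) / (230 - 833)
= 251.44 W

251.44 W


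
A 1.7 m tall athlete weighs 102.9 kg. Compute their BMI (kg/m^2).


height^2 = 2.89 m^2
BMI = 102.9 / 2.89 = 35.61 kg/m^2

35.61 kg/m^2


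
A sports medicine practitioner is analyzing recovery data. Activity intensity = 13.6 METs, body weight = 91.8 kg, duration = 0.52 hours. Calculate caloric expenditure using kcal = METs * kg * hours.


kcal = 13.6 * 91.8 * 0.52
= 1248.48 * 0.52
= 649.21 kcal

649.21 kcal


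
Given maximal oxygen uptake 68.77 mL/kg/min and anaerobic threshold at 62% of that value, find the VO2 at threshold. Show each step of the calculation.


Percentage as decimal = 0.62
VO2 at AT = 68.77 * 0.62 = 42.64 mL/kg/min

42.64 mL/kg/min


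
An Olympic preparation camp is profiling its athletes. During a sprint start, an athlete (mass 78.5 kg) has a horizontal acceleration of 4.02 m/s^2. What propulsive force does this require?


Propulsive force = mass * acceleration
= 78.5 kg * 4.02 m/s^2
= 315.57 N

315.57 N


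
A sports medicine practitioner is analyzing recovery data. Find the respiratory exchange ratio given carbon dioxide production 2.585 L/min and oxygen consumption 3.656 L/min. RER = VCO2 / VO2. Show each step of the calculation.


VCO2 = 2.585 L/min
VO2 = 3.656 L/min
RER = 2.585 / 3.656 = 0.7071

0.7071


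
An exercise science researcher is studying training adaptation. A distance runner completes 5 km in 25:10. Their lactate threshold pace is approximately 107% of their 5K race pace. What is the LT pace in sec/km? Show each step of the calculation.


Convert to seconds: 25 min 10 s = 1510 s
Pace per km = 1510 / 5 = 302.0 s/km
LT pace = 302.0 * 1.07 = 323.14 s/km

323.14 s/km


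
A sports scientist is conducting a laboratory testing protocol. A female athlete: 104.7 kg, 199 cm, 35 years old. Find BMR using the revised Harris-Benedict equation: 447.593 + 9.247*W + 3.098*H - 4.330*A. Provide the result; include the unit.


Intercept = 447.593
Weight contribution = 9.247 * 104.7 = 968.1609
Height contribution = 3.098 * 199 = 616.502
Age contribution = 4.33 * 35 = 151.55
BMR = 447.593 + 968.1609 + 616.502 - 151.55
= 1880.71 kcal/day

1880.71 kcal/day


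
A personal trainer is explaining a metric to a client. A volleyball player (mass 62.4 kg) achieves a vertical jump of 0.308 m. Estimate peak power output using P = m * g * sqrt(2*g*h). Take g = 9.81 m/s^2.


2 * g * h = 2 * 9.81 * 0.308 = 6.04296
sqrt(6.04296) = 2.458243 m/s
P = 62.4 * 9.81 * 2.458243 = 1504.8 W

1504.8 W


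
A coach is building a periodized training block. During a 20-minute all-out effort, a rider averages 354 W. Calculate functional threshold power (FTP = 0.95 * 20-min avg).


FTP = 0.95 * 354
= 336.3 W

336.3 W


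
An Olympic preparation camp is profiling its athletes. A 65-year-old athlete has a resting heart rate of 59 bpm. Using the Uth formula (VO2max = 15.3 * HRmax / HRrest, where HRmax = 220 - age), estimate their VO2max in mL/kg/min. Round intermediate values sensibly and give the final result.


HRmax = 220 - 65 = 155 bpm
Ratio = HRmax / HRrest = 155 / 59 = 2.6271
VO2max = 15.3 * 2.6271 = 40.19 mL/kg/min

40.19 mL/kg/min


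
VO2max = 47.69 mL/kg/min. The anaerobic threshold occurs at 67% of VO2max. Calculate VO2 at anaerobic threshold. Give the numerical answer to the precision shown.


AT fraction = 67 / 100 = 0.67
AT VO2 = 47.69 * 0.67
= 31.95 mL/kg/min

31.95 mL/kg/min


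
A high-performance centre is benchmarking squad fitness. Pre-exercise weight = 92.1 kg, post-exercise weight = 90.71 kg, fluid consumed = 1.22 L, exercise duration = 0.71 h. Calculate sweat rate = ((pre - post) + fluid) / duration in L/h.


Weight loss = 92.1 - 90.71 = 1.39 kg (approx L)
Total sweat = 1.39 + 1.22 = 2.61 L
Sweat rate = 2.61 / 0.71 = 3.676 L/h

3.676 L/h


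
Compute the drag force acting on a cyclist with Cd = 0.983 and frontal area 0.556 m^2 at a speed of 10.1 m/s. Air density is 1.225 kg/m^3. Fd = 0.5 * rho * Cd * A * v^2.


Step 1: v^2 = 102.01
Step 2: Fd = 0.5 * 1.225 * 0.983 * 0.556 * 102.01
= 34.149 N

34.149 N


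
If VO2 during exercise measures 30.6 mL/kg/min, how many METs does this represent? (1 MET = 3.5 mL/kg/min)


METs = VO2 / 3.5 = 30.6 / 3.5 = 8.74

8.74 METs


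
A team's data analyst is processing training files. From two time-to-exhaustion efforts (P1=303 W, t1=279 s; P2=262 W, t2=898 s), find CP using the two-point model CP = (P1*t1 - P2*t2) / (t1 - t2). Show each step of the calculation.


Work in trial 1 = 84537 J
Work in trial 2 = 235276 J
Delta work = -150739 J
Delta time = -619 s
CP = -150739 / -619 = 243.52 W

243.52 W


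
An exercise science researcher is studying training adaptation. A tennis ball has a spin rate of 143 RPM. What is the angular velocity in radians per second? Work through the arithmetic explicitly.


Convert RPM to rad/s: multiply by 2*pi and divide by 60
omega = 143 * 2 * pi / 60
= 14.975 rad/s

14.975 rad/s


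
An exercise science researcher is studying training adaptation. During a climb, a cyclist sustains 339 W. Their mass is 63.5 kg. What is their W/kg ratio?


Power-to-weight = 339 W / 63.5 kg
= 5.339 W/kg

5.339 W/kg


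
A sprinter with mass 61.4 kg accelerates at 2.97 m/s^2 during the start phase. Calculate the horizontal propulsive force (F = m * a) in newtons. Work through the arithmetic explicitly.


F = m * a
= 61.4 * 2.97
= 182.36 N

182.36 N


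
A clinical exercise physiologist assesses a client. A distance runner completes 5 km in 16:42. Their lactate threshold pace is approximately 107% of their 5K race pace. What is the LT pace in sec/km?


Convert to seconds: 16 min 42 s = 1002 s
Pace per km = 1002 / 5 = 200.4 s/km
LT pace = 200.4 * 1.07 = 214.43 s/km

214.43 s/km


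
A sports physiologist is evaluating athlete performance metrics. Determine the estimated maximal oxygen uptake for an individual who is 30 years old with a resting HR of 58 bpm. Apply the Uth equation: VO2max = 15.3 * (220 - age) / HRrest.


HRmax = 220 - 30 = 190
VO2max = 15.3 * (190 / 58)
= 15.3 * 3.2759
= 50.12 mL/kg/min

50.12 mL/kg/min


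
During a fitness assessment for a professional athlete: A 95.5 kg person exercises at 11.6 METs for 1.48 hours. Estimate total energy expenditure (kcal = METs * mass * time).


Energy = METs * mass(kg) * time(h)
= 11.6 * 95.5 * 1.48
= 1639.54 kcal

1639.54 kcal


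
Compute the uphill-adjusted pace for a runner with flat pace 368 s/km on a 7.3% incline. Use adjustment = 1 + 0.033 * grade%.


Adjustment factor = 1 + 0.033 * 7.3 = 1.2409
Grade-adjusted pace = 368 * 1.2409 = 456.65 s/km

456.65 s/km


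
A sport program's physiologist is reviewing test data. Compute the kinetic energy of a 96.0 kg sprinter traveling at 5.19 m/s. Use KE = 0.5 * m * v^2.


Velocity squared = 26.9361
KE = 0.5 * 96.0 * 26.9361 = 1292.93 J

1292.93 J


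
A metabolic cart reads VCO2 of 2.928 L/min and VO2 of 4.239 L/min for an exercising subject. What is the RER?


RER = VCO2 / VO2 = 2.928 / 4.239 = 0.6907

0.6907


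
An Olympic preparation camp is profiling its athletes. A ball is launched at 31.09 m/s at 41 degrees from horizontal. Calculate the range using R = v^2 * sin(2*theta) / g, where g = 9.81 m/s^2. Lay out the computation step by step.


sin(2 * 41) = sin(82) = 0.990268
v^2 = 31.09^2 = 966.5881
R = 966.5881 * 0.990268 / 9.81
= 97.572 m

97.572 m


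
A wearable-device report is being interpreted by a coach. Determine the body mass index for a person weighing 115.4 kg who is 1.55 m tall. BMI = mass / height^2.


BMI = mass / height^2
= 115.4 / 1.55^2
= 115.4 / 2.4025
= 48.03 kg/m^2

48.03 kg/m^2


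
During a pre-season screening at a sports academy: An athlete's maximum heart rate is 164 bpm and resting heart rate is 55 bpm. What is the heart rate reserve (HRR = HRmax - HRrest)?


HRR = HRmax - HRrest
= 164 - 55
= 109 bpm

109 bpm


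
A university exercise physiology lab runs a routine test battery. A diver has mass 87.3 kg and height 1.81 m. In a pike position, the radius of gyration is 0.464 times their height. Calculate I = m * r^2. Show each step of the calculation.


r = 0.464 * 1.81 = 0.83984 m
I = m * r^2 = 87.3 * 0.705331 = 61.575 kg*m^2

61.575 kg*m^2


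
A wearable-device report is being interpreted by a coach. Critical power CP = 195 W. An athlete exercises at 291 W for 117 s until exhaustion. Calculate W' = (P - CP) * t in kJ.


P - CP = 291 - 195 = 96 W
W' = 96 * 117 = 11232 J
= 11232 / 1000 = 11.232 kJ

11.232 kJ


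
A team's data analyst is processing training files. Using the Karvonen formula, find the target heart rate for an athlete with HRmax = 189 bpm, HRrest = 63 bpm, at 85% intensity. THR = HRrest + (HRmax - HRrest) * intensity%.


HRR = 189 - 63 = 126
THR = 63 + 126 * 0.85
= 63 + 107.1
= 170.1 bpm

170.1 bpm


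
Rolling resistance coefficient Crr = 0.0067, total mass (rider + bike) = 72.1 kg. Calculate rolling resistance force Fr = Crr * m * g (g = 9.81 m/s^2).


Fr = Crr * m * g
= 0.0067 * 72.1 * 9.81
= 4.739 N

4.739 N


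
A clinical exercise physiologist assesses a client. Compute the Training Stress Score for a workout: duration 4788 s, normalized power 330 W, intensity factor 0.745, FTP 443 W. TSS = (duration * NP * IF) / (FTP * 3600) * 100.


Product = 4788 * 330 * 0.745 = 1177129.8
Base = 443 * 3600 = 1594800
TSS = 1177129.8 / 1594800 * 100 = 73.81

73.81 TSS


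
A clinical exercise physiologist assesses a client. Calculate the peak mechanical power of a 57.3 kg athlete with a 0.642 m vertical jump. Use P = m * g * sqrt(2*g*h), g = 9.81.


First, sqrt(2gh) = sqrt(2 * 9.81 * 0.642)
= sqrt(12.59604) = 3.54909 m/s
Power = 57.3 * 9.81 * 3.54909 = 1994.99 W

1994.99 W


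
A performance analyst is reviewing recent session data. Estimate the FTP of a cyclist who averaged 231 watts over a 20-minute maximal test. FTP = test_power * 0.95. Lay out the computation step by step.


FTP = 231 * 0.95 = 219.45 W

219.45 W


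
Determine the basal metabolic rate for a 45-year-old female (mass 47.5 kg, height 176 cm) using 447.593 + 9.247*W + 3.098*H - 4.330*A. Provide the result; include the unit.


BMR = 447.593 + 9.247*47.5 + 3.098*176 - 4.330*45
= 1237.22 kcal/day

1237.22 kcal/day


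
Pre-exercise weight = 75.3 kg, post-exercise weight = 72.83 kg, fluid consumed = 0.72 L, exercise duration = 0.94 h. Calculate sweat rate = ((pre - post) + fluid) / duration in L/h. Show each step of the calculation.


Weight loss = 75.3 - 72.83 = 2.47 kg (approx L)
Total sweat = 2.47 + 0.72 = 3.19 L
Sweat rate = 3.19 / 0.94 = 3.394 L/h

3.394 L/h


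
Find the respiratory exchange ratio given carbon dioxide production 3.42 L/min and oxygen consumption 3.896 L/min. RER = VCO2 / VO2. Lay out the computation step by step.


VCO2 = 3.42 L/min
VO2 = 3.896 L/min
RER = 3.42 / 3.896 = 0.8778

0.8778


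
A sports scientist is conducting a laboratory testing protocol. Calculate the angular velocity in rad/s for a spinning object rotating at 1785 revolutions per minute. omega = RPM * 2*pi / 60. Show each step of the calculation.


omega = RPM * 2*pi / 60
= 1785 * 6.28318531 / 60
= 186.925 rad/s

186.925 rad/s


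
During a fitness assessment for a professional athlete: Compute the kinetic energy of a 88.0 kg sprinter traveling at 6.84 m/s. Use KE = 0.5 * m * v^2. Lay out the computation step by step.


Velocity squared = 46.7856
KE = 0.5 * 88.0 * 46.7856 = 2058.57 J

2058.57 J


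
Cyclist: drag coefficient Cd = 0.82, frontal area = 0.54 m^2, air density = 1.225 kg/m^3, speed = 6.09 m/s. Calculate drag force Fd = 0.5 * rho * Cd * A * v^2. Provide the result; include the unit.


v^2 = 6.09^2 = 37.0881
Fd = 0.5 * 1.225 * 0.82 * 0.54 * 37.0881
= 10.059 N

10.059 N


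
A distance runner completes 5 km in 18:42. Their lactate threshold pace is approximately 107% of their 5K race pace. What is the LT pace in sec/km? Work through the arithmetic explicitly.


Convert to seconds: 18 min 42 s = 1122 s
Pace per km = 1122 / 5 = 224.4 s/km
LT pace = 224.4 * 1.07 = 240.11 s/km

240.11 s/km


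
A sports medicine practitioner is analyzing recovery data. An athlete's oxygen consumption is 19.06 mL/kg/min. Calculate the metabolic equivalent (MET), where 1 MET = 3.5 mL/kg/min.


MET = VO2 / 3.5
= 19.06 / 3.5
= 5.45 METs

5.45 METs


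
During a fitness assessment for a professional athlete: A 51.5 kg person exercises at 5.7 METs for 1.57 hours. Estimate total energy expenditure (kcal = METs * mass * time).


Energy = METs * mass(kg) * time(h)
= 5.7 * 51.5 * 1.57
= 460.87 kcal

460.87 kcal


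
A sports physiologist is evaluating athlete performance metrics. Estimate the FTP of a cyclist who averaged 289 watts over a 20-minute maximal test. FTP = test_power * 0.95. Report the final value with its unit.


FTP = 289 * 0.95 = 274.55 W

274.55 W


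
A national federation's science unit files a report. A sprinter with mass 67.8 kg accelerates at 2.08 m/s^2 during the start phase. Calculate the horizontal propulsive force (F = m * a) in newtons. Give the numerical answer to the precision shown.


F = m * a
= 67.8 * 2.08
= 141.02 N

141.02 N


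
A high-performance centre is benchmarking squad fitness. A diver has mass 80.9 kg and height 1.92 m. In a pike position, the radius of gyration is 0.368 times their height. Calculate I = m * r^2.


r = 0.368 * 1.92 = 0.70656 m
I = m * r^2 = 80.9 * 0.499227 = 40.387 kg*m^2

40.387 kg*m^2


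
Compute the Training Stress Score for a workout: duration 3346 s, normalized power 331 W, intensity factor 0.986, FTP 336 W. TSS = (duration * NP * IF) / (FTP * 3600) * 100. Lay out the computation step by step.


Product = 3346 * 331 * 0.986 = 1092020.636
Base = 336 * 3600 = 1209600
TSS = 1092020.636 / 1209600 * 100 = 90.28

90.28 TSS


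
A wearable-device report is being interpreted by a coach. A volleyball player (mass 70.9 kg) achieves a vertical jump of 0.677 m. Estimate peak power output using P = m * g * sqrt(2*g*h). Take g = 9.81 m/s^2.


2 * g * h = 2 * 9.81 * 0.677 = 13.28274
sqrt(13.28274) = 3.644549 m/s
P = 70.9 * 9.81 * 3.644549 = 2534.89 W

2534.89 W


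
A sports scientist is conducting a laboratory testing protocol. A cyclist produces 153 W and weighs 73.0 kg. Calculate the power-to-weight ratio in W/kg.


P/W = power / mass
= 153 / 73.0
= 2.096 W/kg

2.096 W/kg


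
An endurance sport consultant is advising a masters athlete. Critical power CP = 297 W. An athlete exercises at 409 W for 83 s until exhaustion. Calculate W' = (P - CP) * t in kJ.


P - CP = 409 - 297 = 112 W
W' = 112 * 83 = 9296 J
= 9296 / 1000 = 9.296 kJ

9.296 kJ


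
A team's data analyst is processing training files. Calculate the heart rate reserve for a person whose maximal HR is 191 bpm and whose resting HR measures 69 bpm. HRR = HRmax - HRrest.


HRmax = 191 bpm
HRrest = 69 bpm
HRR = 191 - 69 = 122 bpm

122 bpm


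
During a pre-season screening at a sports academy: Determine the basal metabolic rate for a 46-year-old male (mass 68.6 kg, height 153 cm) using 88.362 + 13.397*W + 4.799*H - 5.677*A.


BMR = 88.362 + 13.397*68.6 + 4.799*153 - 5.677*46
= 1480.5 kcal/day

1480.5 kcal/day


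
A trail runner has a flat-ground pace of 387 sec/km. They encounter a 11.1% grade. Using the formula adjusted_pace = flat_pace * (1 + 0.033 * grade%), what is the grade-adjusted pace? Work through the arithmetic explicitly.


Grade factor = 1 + 0.033 * 11.1 = 1.3663
Adjusted = 387 * 1.3663 = 528.76 sec/km

528.76 s/km


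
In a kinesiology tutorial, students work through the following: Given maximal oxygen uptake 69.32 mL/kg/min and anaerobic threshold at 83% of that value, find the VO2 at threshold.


Percentage as decimal = 0.83
VO2 at AT = 69.32 * 0.83 = 57.54 mL/kg/min

57.54 mL/kg/min


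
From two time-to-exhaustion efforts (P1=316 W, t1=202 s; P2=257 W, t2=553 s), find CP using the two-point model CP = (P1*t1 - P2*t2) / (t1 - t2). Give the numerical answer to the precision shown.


Work in trial 1 = 63832 J
Work in trial 2 = 142121 J
Delta work = -78289 J
Delta time = -351 s
CP = -78289 / -351 = 223.05 W

223.05 W


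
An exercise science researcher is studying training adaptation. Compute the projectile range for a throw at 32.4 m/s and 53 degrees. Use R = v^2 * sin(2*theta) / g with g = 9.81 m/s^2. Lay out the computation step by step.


Two times the angle = 106 degrees
sin(106) = 0.961262
R = 1049.76 * 0.961262 / 9.81 = 102.864 m

102.864 m


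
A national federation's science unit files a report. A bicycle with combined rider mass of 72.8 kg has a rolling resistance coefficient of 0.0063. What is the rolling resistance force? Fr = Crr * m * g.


Fr = 0.0063 * 72.8 * 9.81
= 0.45864 * 9.81
= 4.499 N

4.499 N


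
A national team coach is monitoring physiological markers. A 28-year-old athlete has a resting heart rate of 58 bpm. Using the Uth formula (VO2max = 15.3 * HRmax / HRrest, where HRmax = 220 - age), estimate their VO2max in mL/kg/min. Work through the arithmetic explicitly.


HRmax = 220 - 28 = 192 bpm
Ratio = HRmax / HRrest = 192 / 58 = 3.3103
VO2max = 15.3 * 3.3103 = 50.65 mL/kg/min

50.65 mL/kg/min


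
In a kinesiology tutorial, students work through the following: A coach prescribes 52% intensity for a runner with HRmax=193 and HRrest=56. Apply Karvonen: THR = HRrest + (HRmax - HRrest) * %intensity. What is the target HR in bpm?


Heart rate reserve = 193 - 56 = 137
Intensity fraction = 52 / 100 = 0.52
THR = 56 + 137 * 0.52 = 127.24 bpm

127.24 bpm


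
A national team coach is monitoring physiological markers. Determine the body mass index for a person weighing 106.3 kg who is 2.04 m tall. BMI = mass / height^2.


BMI = mass / height^2
= 106.3 / 2.04^2
= 106.3 / 4.1616
= 25.54 kg/m^2

25.54 kg/m^2


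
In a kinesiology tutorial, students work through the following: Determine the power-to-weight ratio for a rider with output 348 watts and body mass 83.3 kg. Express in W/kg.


P/W = 348 / 83.3 = 4.178 W/kg

4.178 W/kg


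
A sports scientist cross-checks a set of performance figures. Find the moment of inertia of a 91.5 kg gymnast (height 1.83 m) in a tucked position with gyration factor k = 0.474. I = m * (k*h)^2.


Radius of gyration = 0.474 * 1.83 = 0.86742 m
I = 91.5 * 0.86742^2
= 91.5 * 0.752417
= 68.846 kg*m^2

68.846 kg*m^2


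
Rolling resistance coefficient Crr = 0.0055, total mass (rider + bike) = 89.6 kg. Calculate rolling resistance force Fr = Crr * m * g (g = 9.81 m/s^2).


Fr = Crr * m * g
= 0.0055 * 89.6 * 9.81
= 4.834 N

4.834 N


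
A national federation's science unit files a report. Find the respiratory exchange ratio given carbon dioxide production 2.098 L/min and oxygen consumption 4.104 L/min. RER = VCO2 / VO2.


VCO2 = 2.098 L/min
VO2 = 4.104 L/min
RER = 2.098 / 4.104 = 0.5112

0.5112


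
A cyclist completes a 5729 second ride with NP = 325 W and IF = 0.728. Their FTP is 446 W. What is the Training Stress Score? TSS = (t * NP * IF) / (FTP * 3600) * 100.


t * NP * IF = 5729 * 325 * 0.728 = 1355481.4
FTP * 3600 = 1605600
TSS = (1355481.4 / 1605600) * 100 = 84.42

84.42 TSS


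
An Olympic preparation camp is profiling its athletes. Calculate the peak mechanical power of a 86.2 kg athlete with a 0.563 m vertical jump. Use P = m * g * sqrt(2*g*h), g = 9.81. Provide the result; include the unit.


First, sqrt(2gh) = sqrt(2 * 9.81 * 0.563)
= sqrt(11.04606) = 3.323561 m/s
Power = 86.2 * 9.81 * 3.323561 = 2810.48 W

2810.48 W


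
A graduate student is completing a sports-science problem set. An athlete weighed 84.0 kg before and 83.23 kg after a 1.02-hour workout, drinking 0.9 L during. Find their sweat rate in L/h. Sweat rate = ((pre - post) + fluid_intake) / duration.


Body mass change = 0.77 kg
Total sweat loss = 0.77 + 0.9 = 1.67 L
Rate = 1.67 / 1.02 = 1.637 L/h

1.637 L/h


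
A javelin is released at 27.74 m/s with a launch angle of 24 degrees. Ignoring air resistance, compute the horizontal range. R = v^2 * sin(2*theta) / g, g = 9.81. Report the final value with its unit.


Launch speed squared = 769.5076
sin(2 * 24 deg) = 0.743145
Range = 769.5076 * 0.743145 / 9.81
= 58.293 m

58.293 m


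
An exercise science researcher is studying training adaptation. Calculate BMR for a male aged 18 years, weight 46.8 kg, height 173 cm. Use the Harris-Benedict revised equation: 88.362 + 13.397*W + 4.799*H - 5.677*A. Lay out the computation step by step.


Substituting values:
W term = 13.397 * 46.8 = 626.9796
H term = 4.799 * 173 = 830.227
A term = 5.677 * 18 = 102.186
BMR = 1443.38 kcal/day

1443.38 kcal/day


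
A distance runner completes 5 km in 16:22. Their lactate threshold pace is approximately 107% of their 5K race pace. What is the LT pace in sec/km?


Convert to seconds: 16 min 22 s = 982 s
Pace per km = 982 / 5 = 196.4 s/km
LT pace = 196.4 * 1.07 = 210.15 s/km

210.15 s/km


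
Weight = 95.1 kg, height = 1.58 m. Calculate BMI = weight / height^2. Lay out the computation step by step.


height^2 = 1.58^2 = 2.4964
BMI = 95.1 / 2.4964 = 38.09 kg/m^2

38.09 kg/m^2


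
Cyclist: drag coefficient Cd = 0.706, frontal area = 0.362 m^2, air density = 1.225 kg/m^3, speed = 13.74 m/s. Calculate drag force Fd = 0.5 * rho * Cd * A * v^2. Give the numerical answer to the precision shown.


v^2 = 13.74^2 = 188.7876
Fd = 0.5 * 1.225 * 0.706 * 0.362 * 188.7876
= 29.552 N

29.552 N


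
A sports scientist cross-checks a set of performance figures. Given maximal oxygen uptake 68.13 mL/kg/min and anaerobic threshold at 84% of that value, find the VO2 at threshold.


Percentage as decimal = 0.84
VO2 at AT = 68.13 * 0.84 = 57.23 mL/kg/min

57.23 mL/kg/min


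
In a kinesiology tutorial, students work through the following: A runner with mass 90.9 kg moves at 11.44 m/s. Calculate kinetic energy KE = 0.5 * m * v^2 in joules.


v^2 = 11.44^2 = 130.8736
KE = 0.5 * 90.9 * 130.8736
= 5948.21 J

5948.21 J


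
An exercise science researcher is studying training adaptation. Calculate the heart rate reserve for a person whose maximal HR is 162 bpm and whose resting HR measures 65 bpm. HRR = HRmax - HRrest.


HRmax = 162 bpm
HRrest = 65 bpm
HRR = 162 - 65 = 97 bpm

97 bpm


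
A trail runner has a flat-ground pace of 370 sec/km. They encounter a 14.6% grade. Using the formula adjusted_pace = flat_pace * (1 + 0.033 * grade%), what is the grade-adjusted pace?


Grade factor = 1 + 0.033 * 14.6 = 1.4818
Adjusted = 370 * 1.4818 = 548.27 sec/km

548.27 s/km


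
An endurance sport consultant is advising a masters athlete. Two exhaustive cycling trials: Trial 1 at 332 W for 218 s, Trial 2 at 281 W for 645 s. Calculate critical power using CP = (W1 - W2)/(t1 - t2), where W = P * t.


W1 = 332 * 218 = 72376 J
W2 = 281 * 645 = 181245 J
CP = (72376 - 181245) / (218 - 645)
= -108869 / -427
= 254.96 W

254.96 W


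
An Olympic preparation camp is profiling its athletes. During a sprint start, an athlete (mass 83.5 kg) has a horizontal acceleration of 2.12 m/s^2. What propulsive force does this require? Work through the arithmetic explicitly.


Propulsive force = mass * acceleration
= 83.5 kg * 2.12 m/s^2
= 177.02 N

177.02 N


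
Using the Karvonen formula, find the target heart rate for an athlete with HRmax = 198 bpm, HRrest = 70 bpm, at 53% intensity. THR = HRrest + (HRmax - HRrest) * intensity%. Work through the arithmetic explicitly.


HRR = 198 - 70 = 128
THR = 70 + 128 * 0.53
= 70 + 67.84
= 137.84 bpm

137.84 bpm


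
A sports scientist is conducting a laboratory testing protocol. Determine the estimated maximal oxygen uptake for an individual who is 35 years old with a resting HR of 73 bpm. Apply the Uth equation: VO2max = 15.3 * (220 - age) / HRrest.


HRmax = 220 - 35 = 185
VO2max = 15.3 * (185 / 73)
= 15.3 * 2.5342
= 38.77 mL/kg/min

38.77 mL/kg/min


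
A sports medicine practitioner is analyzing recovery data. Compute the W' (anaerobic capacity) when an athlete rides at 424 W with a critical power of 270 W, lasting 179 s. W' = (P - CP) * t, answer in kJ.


Above-CP power = 154 W
Duration = 179 s
W' = 154 * 179 = 27566 J
Convert: 27566 / 1000 = 27.566 kJ

27.566 kJ


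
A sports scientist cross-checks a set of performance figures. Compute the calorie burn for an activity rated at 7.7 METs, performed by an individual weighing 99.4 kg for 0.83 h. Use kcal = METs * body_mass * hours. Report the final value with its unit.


Product of METs and mass = 7.7 * 99.4 = 765.38
Total kcal = 765.38 * 0.83 = 635.27 kcal

635.27 kcal


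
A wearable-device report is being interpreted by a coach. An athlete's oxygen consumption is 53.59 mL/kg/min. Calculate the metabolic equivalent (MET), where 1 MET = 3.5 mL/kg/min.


MET = VO2 / 3.5
= 53.59 / 3.5
= 15.31 METs

15.31 METs


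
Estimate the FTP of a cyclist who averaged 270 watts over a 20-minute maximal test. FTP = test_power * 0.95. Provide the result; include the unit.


FTP = 270 * 0.95 = 256.5 W

256.5 W


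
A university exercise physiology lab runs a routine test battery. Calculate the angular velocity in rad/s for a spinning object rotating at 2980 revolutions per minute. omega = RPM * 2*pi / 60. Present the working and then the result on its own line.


omega = RPM * 2*pi / 60
= 2980 * 6.28318531 / 60
= 312.065 rad/s

312.065 rad/s


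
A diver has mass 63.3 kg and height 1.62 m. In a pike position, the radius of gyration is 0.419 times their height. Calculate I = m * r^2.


r = 0.419 * 1.62 = 0.67878 m
I = m * r^2 = 63.3 * 0.460742 = 29.165 kg*m^2

29.165 kg*m^2


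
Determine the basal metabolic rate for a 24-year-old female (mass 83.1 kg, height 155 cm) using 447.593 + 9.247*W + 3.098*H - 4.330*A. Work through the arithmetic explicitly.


BMR = 447.593 + 9.247*83.1 + 3.098*155 - 4.330*24
= 1592.29 kcal/day

1592.29 kcal/day


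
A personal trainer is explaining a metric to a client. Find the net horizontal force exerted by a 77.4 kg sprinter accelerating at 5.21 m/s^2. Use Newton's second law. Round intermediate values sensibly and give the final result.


Newton's second law: F = m * a
F = 77.4 * 5.21 = 403.25 N

403.25 N


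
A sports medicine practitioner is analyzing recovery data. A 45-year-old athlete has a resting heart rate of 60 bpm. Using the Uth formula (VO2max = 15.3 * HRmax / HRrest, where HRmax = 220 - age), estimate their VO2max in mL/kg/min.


HRmax = 220 - 45 = 175 bpm
Ratio = HRmax / HRrest = 175 / 60 = 2.9167
VO2max = 15.3 * 2.9167 = 44.63 mL/kg/min

44.63 mL/kg/min


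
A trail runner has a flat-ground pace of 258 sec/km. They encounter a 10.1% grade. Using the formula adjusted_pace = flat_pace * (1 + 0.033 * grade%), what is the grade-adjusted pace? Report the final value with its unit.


Grade factor = 1 + 0.033 * 10.1 = 1.3333
Adjusted = 258 * 1.3333 = 343.99 sec/km

343.99 s/km


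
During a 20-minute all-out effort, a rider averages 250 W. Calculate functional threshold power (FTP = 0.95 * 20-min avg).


FTP = 0.95 * 250
= 237.5 W

237.5 W


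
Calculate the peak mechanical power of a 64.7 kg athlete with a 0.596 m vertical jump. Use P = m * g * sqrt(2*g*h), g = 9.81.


First, sqrt(2gh) = sqrt(2 * 9.81 * 0.596)
= sqrt(11.69352) = 3.419579 m/s
Power = 64.7 * 9.81 * 3.419579 = 2170.43 W

2170.43 W


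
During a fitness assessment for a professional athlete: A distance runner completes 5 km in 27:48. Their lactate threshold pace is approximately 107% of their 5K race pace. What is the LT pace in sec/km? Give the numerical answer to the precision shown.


Convert to seconds: 27 min 48 s = 1668 s
Pace per km = 1668 / 5 = 333.6 s/km
LT pace = 333.6 * 1.07 = 356.95 s/km

356.95 s/km


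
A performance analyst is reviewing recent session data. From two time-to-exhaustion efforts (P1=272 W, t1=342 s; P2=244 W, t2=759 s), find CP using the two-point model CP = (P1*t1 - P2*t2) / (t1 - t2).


Work in trial 1 = 93024 J
Work in trial 2 = 185196 J
Delta work = -92172 J
Delta time = -417 s
CP = -92172 / -417 = 221.04 W

221.04 W


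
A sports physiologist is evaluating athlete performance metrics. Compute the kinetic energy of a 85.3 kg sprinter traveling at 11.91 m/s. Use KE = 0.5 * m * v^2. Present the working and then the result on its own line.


Velocity squared = 141.8481
KE = 0.5 * 85.3 * 141.8481 = 6049.82 J

6049.82 J


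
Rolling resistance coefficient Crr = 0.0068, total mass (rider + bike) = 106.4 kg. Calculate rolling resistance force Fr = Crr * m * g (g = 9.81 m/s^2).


Fr = Crr * m * g
= 0.0068 * 106.4 * 9.81
= 7.098 N

7.098 N


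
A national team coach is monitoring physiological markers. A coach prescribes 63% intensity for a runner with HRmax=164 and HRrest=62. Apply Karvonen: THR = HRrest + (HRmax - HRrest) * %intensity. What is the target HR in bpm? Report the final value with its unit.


Heart rate reserve = 164 - 62 = 102
Intensity fraction = 63 / 100 = 0.63
THR = 62 + 102 * 0.63 = 126.26 bpm

126.26 bpm


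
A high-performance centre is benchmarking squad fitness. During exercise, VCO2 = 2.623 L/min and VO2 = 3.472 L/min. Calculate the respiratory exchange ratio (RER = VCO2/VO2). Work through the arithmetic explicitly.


RER = VCO2 / VO2
= 2.623 / 3.472
= 0.7555

0.7555


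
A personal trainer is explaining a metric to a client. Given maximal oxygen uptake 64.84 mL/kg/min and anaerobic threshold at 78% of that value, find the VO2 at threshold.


Percentage as decimal = 0.78
VO2 at AT = 64.84 * 0.78 = 50.58 mL/kg/min

50.58 mL/kg/min


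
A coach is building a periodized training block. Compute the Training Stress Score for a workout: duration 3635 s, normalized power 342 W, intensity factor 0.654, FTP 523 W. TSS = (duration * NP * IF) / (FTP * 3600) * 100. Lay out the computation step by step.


Product = 3635 * 342 * 0.654 = 813033.18
Base = 523 * 3600 = 1882800
TSS = 813033.18 / 1882800 * 100 = 43.18

43.18 TSS


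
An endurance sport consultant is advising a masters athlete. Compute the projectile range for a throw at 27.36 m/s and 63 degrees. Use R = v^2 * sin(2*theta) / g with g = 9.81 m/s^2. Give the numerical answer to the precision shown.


Two times the angle = 126 degrees
sin(126) = 0.809017
R = 748.5696 * 0.809017 / 9.81 = 61.733 m

61.733 m


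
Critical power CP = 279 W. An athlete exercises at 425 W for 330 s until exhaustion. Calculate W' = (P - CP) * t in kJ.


P - CP = 425 - 279 = 146 W
W' = 146 * 330 = 48180 J
= 48180 / 1000 = 48.18 kJ

48.18 kJ


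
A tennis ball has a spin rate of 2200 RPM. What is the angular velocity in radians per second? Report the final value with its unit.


Convert RPM to rad/s: multiply by 2*pi and divide by 60
omega = 2200 * 2 * pi / 60
= 230.383 rad/s

230.383 rad/s


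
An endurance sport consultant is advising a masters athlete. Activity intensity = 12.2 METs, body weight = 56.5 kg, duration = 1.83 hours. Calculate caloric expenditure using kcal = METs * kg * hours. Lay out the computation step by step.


kcal = 12.2 * 56.5 * 1.83
= 689.3 * 1.83
= 1261.42 kcal

1261.42 kcal


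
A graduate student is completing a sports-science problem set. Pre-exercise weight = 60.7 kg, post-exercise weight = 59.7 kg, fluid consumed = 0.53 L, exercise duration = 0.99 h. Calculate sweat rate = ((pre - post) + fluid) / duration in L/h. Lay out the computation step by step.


Weight loss = 60.7 - 59.7 = 1.0 kg (approx L)
Total sweat = 1.0 + 0.53 = 1.53 L
Sweat rate = 1.53 / 0.99 = 1.545 L/h

1.545 L/h


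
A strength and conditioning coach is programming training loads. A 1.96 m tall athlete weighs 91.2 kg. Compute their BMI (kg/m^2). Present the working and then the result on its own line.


height^2 = 3.8416 m^2
BMI = 91.2 / 3.8416 = 23.74 kg/m^2

23.74 kg/m^2


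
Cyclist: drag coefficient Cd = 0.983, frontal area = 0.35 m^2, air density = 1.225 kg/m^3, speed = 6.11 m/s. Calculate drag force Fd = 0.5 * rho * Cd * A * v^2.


v^2 = 6.11^2 = 37.3321
Fd = 0.5 * 1.225 * 0.983 * 0.35 * 37.3321
= 7.867 N

7.867 N


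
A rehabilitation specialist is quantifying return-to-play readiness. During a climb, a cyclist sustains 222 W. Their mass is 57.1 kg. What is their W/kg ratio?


Power-to-weight = 222 W / 57.1 kg
= 3.888 W/kg

3.888 W/kg


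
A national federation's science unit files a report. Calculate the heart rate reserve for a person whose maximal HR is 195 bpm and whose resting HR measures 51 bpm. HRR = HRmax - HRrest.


HRmax = 195 bpm
HRrest = 51 bpm
HRR = 195 - 51 = 144 bpm

144 bpm


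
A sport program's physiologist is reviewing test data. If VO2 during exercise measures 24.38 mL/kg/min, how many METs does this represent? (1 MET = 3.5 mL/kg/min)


METs = VO2 / 3.5 = 24.38 / 3.5 = 6.97

6.97 METs


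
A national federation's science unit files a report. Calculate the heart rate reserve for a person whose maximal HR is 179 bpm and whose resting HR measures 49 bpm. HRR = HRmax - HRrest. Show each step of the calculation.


HRmax = 179 bpm
HRrest = 49 bpm
HRR = 179 - 49 = 130 bpm

130 bpm


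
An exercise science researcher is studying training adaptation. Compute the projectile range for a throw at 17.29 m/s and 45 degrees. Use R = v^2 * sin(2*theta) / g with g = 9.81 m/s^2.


Two times the angle = 90 degrees
sin(90) = 1.0
R = 298.9441 * 1.0 / 9.81 = 30.473 m

30.473 m


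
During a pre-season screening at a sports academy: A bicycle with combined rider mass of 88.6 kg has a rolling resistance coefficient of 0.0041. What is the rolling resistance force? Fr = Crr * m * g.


Fr = 0.0041 * 88.6 * 9.81
= 0.36326 * 9.81
= 3.564 N

3.564 N


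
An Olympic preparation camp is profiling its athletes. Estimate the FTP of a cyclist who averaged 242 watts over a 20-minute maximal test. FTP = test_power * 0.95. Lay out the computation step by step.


FTP = 242 * 0.95 = 229.9 W

229.9 W


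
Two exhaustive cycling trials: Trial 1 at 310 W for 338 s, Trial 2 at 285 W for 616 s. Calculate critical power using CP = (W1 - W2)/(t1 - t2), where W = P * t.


W1 = 310 * 338 = 104780 J
W2 = 285 * 616 = 175560 J
CP = (104780 - 175560) / (338 - 616)
= -70780 / -278
= 254.6 W

254.6 W


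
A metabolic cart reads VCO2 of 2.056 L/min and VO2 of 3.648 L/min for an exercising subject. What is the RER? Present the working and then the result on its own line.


RER = VCO2 / VO2 = 2.056 / 3.648 = 0.5636

0.5636


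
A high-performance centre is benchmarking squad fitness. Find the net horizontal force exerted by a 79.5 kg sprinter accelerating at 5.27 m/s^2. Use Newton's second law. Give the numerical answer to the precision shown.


Newton's second law: F = m * a
F = 79.5 * 5.27 = 418.97 N

418.97 N


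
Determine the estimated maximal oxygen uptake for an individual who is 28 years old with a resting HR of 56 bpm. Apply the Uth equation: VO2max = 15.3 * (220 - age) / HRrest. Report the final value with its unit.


HRmax = 220 - 28 = 192
VO2max = 15.3 * (192 / 56)
= 15.3 * 3.4286
= 52.46 mL/kg/min

52.46 mL/kg/min


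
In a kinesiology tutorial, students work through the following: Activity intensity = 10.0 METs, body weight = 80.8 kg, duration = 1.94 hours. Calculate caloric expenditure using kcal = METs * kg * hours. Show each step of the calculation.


kcal = 10.0 * 80.8 * 1.94
= 808.0 * 1.94
= 1567.52 kcal

1567.52 kcal


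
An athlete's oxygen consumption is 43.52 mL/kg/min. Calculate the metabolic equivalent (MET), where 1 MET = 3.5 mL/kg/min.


MET = VO2 / 3.5
= 43.52 / 3.5
= 12.43 METs

12.43 METs
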